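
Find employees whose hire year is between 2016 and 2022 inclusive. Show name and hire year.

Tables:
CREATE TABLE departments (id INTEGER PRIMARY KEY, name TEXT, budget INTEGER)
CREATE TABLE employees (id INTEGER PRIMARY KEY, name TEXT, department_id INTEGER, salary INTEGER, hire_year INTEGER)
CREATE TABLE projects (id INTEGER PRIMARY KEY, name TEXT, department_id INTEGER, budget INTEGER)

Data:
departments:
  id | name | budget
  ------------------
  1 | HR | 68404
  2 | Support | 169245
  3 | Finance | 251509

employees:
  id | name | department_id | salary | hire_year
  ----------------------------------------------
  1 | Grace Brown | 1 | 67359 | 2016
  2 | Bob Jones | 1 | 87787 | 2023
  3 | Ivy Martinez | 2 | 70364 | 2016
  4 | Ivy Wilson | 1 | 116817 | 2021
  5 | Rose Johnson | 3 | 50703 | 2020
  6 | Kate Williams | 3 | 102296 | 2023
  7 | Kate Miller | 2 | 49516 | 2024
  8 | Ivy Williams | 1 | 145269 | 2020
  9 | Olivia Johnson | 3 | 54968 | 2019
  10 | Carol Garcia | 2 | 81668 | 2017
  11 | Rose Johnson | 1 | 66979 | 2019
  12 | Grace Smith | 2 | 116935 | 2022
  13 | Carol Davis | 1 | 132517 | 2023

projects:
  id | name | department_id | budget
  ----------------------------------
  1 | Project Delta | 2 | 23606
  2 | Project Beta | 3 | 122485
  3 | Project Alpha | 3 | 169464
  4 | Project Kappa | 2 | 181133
SELECT name, hire_year FROM employees WHERE hire_year BETWEEN 2016 AND 2022

Execution result:
name | hire_year
Grace Brown | 2016
Ivy Martinez | 2016
Ivy Wilson | 2021
Rose Johnson | 2020
Ivy Williams | 2020
Olivia Johnson | 2019
Carol Garcia | 2017
Rose Johnson | 2019
Grace Smith | 2022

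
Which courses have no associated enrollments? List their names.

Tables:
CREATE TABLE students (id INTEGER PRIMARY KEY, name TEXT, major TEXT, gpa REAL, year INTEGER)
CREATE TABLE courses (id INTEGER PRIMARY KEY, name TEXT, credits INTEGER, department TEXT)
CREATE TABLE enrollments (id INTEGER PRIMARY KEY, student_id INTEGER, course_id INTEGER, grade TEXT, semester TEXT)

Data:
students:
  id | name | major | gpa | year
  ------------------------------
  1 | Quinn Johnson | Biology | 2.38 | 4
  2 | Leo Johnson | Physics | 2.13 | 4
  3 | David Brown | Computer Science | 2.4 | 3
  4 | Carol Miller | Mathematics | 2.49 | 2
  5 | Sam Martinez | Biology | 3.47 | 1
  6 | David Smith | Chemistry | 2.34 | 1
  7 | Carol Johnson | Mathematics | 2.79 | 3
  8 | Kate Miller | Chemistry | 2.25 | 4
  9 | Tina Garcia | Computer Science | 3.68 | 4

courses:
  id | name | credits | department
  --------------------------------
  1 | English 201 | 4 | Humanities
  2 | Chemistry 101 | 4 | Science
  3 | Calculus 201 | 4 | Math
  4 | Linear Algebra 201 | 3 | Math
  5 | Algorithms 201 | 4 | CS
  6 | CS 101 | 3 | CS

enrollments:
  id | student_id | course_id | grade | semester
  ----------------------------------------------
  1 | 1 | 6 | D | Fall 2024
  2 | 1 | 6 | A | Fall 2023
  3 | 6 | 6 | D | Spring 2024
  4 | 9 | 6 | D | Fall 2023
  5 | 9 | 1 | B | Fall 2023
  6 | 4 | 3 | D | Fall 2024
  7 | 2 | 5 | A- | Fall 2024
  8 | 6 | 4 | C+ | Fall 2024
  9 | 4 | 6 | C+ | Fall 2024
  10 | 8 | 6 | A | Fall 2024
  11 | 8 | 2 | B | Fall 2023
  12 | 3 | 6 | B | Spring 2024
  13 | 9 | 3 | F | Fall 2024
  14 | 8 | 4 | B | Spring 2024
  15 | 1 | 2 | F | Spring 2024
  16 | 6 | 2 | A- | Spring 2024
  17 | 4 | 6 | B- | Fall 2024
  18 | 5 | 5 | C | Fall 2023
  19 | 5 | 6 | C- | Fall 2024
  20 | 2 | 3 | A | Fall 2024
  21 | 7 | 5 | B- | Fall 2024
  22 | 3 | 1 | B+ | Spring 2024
SELECT p.name FROM courses p LEFT JOIN enrollments c ON c.course_id = p.id WHERE c.id IS NULL

Execution result:
(no rows)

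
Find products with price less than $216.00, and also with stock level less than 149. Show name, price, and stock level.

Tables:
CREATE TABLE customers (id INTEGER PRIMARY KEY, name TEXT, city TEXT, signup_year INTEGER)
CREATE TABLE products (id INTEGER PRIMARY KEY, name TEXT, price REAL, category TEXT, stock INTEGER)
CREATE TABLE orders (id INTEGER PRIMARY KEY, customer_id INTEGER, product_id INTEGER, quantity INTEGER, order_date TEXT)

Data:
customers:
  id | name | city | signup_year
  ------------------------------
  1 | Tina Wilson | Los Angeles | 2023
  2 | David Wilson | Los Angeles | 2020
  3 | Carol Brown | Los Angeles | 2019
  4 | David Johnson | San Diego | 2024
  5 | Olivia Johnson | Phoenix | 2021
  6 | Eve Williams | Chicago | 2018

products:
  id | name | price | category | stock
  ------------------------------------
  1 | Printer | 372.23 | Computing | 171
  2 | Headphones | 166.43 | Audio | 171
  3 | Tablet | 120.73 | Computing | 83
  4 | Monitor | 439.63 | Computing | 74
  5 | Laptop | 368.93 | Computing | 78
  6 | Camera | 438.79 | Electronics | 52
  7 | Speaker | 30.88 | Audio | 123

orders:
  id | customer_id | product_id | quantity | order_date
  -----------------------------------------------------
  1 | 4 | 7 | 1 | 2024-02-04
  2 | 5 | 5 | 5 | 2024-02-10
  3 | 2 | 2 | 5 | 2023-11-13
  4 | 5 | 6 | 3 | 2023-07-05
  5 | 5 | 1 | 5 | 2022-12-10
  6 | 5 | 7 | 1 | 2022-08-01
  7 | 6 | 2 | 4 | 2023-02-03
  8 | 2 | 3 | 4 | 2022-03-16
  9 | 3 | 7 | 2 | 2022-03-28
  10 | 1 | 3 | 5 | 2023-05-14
SELECT name, price, stock FROM products WHERE price < 216.0 AND stock < 149

Execution result:
name | price | stock
Tablet | 120.73 | 83
Speaker | 30.88 | 123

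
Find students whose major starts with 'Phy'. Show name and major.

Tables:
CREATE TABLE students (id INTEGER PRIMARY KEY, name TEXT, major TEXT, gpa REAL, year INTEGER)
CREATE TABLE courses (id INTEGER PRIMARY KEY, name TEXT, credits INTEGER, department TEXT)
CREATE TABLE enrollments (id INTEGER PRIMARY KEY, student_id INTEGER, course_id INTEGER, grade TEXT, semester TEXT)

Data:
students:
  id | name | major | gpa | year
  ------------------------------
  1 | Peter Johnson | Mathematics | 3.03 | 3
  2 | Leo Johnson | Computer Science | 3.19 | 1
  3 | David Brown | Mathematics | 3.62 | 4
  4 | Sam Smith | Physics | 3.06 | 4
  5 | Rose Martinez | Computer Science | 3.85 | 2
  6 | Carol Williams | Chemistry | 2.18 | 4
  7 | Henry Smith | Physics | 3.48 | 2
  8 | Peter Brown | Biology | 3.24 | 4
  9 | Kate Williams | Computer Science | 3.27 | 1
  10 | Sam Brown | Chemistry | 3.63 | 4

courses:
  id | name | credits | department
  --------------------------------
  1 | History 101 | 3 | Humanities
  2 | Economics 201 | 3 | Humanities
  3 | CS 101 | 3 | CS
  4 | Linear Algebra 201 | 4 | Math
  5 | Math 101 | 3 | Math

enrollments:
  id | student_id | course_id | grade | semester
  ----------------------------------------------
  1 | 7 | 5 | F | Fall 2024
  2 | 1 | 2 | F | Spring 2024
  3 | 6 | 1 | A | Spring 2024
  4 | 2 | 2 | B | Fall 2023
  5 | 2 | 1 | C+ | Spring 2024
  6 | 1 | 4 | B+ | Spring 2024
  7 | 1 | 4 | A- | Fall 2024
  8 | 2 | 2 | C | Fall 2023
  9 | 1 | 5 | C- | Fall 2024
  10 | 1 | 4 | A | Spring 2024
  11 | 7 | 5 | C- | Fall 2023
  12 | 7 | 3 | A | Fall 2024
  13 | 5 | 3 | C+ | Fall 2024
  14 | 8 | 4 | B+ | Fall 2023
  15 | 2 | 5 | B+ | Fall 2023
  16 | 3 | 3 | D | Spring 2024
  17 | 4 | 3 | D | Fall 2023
SELECT name, major FROM students WHERE major LIKE 'Phy%'

Execution result:
name | major
Sam Smith | Physics
Henry Smith | Physics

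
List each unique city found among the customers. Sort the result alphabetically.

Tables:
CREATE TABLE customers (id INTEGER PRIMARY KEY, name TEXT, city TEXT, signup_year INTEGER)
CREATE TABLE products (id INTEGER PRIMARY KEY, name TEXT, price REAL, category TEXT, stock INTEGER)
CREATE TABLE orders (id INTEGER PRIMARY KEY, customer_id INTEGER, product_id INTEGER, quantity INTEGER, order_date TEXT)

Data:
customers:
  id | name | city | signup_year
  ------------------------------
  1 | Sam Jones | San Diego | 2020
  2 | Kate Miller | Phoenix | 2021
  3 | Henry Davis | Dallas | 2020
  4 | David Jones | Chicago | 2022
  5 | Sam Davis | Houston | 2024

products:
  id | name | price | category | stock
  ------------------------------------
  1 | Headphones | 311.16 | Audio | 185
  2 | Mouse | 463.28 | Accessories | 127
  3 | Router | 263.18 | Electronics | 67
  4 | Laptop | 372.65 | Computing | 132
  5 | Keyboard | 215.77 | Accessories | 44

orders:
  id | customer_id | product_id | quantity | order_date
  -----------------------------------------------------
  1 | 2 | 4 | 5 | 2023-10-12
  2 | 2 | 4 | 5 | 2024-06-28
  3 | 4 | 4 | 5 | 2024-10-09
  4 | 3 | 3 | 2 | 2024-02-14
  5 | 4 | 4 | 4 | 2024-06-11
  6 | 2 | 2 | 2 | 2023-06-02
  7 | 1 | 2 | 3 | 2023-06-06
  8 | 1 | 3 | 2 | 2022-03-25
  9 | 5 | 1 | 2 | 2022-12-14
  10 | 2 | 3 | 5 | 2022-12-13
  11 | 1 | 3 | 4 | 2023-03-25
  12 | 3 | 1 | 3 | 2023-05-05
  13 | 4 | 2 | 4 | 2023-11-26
SELECT DISTINCT city FROM customers ORDER BY city

Execution result:
city
Chicago
Dallas
Houston
Phoenix
San Diego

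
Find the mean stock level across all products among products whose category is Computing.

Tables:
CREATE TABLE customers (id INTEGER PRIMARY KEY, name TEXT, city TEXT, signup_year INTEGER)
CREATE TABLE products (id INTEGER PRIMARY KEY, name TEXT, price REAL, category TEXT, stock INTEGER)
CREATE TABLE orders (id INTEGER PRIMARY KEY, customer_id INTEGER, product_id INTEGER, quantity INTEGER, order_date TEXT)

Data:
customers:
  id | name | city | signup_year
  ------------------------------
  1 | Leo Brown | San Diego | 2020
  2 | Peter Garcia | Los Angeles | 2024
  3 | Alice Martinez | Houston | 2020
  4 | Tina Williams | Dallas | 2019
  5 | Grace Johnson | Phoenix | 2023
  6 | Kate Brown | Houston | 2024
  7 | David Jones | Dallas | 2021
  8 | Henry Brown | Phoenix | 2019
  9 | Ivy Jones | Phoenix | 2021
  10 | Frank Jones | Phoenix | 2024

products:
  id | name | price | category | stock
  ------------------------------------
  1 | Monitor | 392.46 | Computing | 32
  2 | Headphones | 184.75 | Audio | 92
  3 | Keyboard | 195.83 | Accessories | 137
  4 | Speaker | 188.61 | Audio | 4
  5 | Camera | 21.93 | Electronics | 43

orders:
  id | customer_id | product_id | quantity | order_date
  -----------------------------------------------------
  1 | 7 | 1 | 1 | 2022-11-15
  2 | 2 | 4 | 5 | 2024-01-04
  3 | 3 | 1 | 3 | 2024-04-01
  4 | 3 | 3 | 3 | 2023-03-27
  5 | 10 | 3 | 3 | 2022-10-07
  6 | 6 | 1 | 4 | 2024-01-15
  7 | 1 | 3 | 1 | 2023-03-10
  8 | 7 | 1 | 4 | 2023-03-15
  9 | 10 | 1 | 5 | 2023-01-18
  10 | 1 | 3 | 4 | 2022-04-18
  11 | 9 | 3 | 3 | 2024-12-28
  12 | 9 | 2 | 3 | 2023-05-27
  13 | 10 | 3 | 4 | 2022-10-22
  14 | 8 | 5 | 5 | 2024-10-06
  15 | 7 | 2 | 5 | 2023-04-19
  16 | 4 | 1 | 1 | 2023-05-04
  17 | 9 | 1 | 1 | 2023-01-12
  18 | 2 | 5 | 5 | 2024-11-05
SELECT AVG(stock) FROM products WHERE category = 'Computing'

Execution result:
32.00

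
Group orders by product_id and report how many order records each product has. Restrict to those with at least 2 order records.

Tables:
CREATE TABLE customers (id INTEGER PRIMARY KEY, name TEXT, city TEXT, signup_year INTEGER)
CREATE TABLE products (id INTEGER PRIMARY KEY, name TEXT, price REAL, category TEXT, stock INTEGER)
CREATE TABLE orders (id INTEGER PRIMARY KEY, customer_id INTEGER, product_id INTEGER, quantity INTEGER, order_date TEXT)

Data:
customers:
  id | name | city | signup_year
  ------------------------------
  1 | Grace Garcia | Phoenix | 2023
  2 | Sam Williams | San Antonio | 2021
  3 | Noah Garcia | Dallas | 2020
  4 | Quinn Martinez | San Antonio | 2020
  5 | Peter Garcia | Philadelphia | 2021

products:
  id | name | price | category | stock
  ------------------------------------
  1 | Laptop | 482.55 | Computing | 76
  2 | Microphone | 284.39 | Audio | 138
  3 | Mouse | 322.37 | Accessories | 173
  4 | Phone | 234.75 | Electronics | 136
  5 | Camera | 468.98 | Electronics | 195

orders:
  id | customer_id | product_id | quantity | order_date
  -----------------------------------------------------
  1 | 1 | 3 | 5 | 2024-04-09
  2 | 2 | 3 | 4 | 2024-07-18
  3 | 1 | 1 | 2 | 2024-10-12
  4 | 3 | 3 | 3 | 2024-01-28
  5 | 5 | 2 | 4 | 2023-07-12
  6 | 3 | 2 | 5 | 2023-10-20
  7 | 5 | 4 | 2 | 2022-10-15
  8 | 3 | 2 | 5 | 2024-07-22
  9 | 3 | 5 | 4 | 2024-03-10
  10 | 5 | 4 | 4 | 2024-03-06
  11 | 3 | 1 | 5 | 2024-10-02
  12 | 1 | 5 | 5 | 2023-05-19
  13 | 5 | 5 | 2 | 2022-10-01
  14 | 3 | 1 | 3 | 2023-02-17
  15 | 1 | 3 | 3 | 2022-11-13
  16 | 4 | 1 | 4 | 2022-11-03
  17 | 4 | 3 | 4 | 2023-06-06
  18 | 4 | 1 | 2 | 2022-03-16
SELECT product_id, COUNT(*) AS order_count FROM orders GROUP BY product_id HAVING COUNT(*) >= 2

Execution result:
product_id | order_count
1 | 5
2 | 3
3 | 5
4 | 2
5 | 3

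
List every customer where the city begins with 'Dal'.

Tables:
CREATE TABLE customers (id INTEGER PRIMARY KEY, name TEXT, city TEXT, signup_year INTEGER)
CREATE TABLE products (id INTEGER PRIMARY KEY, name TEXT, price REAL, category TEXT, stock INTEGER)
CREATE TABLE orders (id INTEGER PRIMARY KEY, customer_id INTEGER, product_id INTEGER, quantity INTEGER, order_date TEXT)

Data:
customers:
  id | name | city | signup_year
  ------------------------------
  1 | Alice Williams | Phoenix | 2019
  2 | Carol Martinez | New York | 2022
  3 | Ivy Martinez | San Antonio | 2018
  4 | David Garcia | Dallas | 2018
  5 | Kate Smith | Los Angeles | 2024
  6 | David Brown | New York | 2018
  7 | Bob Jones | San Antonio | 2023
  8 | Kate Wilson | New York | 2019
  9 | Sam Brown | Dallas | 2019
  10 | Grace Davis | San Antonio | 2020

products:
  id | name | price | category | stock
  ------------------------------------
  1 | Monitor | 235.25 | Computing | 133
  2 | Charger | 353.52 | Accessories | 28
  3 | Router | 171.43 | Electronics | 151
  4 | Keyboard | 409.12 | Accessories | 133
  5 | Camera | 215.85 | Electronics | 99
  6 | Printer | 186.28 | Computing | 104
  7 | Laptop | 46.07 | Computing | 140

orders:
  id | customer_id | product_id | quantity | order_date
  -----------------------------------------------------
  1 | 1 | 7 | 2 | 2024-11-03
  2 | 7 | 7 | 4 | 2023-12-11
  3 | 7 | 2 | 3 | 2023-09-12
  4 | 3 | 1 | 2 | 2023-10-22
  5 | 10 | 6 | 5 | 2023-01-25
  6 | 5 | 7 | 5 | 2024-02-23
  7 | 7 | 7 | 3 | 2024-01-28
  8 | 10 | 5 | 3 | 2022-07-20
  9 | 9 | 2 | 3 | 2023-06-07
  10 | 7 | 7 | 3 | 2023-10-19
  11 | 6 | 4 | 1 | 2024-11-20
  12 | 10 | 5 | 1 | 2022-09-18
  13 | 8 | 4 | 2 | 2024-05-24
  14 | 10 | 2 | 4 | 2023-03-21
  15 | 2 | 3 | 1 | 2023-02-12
SELECT name, city FROM customers WHERE city LIKE 'Dal%'

Execution result:
name | city
David Garcia | Dallas
Sam Brown | Dallas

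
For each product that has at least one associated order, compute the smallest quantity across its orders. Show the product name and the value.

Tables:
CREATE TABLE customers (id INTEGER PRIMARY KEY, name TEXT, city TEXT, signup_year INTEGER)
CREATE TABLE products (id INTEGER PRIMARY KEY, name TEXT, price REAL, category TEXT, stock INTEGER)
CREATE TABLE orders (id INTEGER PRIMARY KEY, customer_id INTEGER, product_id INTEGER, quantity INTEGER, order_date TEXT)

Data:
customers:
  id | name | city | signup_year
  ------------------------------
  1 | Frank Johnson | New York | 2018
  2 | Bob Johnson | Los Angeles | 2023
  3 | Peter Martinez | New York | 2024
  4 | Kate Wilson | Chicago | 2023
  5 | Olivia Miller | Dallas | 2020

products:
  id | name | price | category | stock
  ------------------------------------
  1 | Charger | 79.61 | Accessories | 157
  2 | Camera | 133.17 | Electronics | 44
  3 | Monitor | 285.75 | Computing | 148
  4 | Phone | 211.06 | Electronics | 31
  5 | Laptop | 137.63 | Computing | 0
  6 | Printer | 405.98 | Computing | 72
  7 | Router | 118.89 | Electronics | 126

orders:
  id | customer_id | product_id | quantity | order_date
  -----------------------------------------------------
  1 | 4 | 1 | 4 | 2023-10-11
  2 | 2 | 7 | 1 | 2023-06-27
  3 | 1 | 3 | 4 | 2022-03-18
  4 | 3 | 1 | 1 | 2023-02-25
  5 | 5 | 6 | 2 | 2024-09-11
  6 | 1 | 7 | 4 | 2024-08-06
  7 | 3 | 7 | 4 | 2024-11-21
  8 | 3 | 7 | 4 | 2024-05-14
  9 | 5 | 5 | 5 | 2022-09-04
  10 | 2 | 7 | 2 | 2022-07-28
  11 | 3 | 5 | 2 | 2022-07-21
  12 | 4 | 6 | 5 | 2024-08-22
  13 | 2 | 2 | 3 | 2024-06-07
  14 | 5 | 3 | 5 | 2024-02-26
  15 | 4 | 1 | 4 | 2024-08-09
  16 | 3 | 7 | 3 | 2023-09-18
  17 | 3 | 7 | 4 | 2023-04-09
SELECT p.name, MIN(c.quantity) AS min_quantity FROM orders c JOIN products p ON c.product_id = p.id GROUP BY p.id, p.name

Execution result:
name | min_quantity
Charger | 1
Camera | 3
Monitor | 4
Laptop | 2
Printer | 2
Router | 1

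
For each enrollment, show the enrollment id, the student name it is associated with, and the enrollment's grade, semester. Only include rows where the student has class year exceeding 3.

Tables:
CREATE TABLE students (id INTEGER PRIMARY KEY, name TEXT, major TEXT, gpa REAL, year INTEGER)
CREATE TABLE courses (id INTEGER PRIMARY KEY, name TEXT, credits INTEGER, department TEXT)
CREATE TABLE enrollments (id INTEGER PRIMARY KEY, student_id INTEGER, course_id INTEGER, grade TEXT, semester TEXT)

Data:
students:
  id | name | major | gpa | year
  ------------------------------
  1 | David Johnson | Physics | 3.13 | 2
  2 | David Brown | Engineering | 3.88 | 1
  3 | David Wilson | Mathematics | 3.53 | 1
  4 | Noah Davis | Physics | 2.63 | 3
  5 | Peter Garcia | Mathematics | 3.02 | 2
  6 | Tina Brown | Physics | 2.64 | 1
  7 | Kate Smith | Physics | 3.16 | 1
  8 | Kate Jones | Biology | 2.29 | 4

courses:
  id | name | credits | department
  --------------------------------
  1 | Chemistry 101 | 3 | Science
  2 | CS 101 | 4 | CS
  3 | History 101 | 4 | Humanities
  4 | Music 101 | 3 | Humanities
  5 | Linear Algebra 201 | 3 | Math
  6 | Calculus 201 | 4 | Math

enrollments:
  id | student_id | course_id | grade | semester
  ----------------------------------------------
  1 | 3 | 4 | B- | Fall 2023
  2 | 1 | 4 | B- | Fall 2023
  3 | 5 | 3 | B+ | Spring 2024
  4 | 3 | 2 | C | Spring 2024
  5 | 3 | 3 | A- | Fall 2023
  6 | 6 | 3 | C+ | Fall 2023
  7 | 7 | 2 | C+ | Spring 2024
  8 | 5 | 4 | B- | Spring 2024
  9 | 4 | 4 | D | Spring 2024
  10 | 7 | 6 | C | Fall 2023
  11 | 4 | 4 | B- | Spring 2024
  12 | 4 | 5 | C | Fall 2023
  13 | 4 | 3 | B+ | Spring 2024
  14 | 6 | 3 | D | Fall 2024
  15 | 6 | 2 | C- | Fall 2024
SELECT c.id, p.name AS student, c.grade, c.semester FROM enrollments c JOIN students p ON c.student_id = p.id WHERE p.year > 3

Execution result:
(no rows)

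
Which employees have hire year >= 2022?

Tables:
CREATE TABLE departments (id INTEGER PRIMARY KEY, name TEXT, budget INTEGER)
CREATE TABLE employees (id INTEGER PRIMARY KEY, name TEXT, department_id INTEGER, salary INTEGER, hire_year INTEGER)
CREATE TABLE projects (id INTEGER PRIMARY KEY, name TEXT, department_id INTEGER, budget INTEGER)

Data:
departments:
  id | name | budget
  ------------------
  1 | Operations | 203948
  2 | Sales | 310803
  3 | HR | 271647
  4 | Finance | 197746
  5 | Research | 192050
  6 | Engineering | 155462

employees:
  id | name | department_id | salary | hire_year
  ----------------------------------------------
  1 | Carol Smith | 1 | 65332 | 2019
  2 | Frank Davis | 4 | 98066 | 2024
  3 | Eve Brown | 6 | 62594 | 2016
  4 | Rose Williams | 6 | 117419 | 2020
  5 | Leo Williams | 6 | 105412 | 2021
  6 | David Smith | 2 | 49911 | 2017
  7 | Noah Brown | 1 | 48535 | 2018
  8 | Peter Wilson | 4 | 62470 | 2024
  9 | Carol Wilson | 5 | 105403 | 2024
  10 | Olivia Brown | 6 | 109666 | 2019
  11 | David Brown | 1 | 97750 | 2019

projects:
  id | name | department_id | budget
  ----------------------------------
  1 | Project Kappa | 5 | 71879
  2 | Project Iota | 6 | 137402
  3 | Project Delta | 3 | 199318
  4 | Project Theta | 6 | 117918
SELECT name, hire_year FROM employees WHERE hire_year >= 2022

Execution result:
name | hire_year
Frank Davis | 2024
Peter Wilson | 2024
Carol Wilson | 2024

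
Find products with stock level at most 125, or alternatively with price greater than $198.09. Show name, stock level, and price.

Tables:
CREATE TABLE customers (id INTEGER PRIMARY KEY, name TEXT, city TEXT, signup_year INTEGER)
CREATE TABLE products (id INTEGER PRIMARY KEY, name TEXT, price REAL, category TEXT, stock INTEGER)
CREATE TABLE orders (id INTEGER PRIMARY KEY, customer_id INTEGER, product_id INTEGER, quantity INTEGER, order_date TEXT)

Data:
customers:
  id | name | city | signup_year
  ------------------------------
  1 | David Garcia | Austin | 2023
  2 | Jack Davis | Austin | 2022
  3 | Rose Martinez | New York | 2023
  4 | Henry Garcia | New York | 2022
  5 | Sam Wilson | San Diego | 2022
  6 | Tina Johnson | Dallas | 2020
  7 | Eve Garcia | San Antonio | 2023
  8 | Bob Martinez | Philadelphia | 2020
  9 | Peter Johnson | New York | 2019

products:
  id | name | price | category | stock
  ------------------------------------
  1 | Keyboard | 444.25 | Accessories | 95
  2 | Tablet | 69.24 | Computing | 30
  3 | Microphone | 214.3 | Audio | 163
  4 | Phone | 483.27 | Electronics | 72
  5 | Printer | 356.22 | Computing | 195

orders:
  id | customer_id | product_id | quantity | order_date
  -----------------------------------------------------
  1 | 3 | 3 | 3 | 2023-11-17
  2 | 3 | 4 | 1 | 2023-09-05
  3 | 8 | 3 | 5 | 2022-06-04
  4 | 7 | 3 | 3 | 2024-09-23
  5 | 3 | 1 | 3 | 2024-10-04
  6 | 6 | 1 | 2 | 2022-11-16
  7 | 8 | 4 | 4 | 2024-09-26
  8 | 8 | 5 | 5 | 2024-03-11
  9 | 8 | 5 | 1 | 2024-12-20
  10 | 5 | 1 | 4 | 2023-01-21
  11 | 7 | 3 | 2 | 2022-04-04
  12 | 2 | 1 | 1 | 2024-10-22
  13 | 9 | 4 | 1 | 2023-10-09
SELECT name, stock, price FROM products WHERE stock <= 125 OR price > 198.09

Execution result:
name | stock | price
Keyboard | 95 | 444.25
Tablet | 30 | 69.24
Microphone | 163 | 214.30
Phone | 72 | 483.27
Printer | 195 | 356.22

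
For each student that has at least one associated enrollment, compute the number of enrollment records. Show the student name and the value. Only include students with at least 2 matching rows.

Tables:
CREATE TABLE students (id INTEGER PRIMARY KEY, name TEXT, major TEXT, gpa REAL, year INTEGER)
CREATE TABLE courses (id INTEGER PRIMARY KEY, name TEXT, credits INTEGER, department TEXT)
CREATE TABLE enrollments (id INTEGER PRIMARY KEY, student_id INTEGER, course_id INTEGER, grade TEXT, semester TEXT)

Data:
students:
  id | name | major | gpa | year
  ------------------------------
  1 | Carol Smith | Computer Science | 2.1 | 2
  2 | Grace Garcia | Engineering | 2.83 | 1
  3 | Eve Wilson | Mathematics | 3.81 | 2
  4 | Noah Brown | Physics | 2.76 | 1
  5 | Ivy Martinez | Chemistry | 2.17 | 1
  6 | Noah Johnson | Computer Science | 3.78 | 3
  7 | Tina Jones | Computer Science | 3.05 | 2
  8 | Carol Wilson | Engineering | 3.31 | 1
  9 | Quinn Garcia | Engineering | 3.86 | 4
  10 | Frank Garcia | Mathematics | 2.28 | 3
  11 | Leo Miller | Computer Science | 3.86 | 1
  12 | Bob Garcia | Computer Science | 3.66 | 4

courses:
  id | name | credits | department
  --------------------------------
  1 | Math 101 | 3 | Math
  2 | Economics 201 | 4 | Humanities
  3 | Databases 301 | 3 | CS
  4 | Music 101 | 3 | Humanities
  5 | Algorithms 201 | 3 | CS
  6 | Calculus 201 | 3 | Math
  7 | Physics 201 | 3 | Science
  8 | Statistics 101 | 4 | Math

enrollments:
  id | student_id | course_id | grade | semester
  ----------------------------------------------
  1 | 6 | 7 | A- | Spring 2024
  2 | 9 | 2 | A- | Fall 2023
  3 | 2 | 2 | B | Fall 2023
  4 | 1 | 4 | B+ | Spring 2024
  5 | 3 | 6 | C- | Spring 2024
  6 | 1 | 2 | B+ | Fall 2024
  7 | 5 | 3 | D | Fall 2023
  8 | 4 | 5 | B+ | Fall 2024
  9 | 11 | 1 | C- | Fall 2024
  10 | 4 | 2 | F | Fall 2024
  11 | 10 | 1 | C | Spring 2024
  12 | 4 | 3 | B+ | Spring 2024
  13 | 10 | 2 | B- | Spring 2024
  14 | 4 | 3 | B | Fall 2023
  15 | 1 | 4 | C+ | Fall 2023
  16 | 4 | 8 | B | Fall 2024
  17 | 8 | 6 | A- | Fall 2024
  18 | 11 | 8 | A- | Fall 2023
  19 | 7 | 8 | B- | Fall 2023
SELECT p.name, COUNT(*) AS n FROM enrollments c JOIN students p ON c.student_id = p.id GROUP BY p.id, p.name HAVING COUNT(*) >= 2

Execution result:
name | n
Carol Smith | 3
Noah Brown | 5
Frank Garcia | 2
Leo Miller | 2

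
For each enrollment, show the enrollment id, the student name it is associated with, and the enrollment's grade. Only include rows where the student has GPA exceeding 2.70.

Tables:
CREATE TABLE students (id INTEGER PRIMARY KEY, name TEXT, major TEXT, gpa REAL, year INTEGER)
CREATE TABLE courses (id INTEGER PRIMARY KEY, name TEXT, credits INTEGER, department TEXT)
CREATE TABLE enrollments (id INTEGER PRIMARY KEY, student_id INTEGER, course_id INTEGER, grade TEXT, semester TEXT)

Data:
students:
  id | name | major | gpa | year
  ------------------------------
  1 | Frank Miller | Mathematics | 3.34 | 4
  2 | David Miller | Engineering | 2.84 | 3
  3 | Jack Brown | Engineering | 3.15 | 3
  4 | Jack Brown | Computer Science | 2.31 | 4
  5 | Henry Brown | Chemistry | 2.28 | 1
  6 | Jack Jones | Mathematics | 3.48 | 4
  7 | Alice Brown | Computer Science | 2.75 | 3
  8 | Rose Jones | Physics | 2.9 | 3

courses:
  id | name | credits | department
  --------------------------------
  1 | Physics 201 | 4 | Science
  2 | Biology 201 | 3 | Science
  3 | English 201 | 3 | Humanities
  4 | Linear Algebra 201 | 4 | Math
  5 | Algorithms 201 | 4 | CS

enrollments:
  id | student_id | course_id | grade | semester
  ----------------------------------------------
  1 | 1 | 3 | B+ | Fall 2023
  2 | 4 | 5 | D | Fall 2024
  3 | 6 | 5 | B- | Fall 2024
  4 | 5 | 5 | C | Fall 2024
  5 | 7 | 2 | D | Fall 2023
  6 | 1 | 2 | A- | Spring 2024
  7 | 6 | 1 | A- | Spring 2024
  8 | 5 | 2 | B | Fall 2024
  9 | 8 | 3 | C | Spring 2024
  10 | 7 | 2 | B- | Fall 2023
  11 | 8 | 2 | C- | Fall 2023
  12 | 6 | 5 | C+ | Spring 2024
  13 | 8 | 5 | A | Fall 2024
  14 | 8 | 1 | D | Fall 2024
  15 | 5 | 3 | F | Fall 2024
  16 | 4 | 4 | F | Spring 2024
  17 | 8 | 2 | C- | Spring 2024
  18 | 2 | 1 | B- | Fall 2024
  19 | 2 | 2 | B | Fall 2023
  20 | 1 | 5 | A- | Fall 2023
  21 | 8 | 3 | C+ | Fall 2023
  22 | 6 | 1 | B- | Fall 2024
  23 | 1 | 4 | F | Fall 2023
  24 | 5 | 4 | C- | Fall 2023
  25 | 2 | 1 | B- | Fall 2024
SELECT c.id, p.name AS student, c.grade FROM enrollments c JOIN students p ON c.student_id = p.id WHERE p.gpa > 2.7

Execution result:
id | student | grade
1 | Frank Miller | B+
3 | Jack Jones | B-
5 | Alice Brown | D
6 | Frank Miller | A-
7 | Jack Jones | A-
9 | Rose Jones | C
10 | Alice Brown | B-
11 | Rose Jones | C-
12 | Jack Jones | C+
13 | Rose Jones | A
14 | Rose Jones | D
17 | Rose Jones | C-
18 | David Miller | B-
19 | David Miller | B
20 | Frank Miller | A-
21 | Rose Jones | C+
22 | Jack Jones | B-
23 | Frank Miller | F
25 | David Miller | B-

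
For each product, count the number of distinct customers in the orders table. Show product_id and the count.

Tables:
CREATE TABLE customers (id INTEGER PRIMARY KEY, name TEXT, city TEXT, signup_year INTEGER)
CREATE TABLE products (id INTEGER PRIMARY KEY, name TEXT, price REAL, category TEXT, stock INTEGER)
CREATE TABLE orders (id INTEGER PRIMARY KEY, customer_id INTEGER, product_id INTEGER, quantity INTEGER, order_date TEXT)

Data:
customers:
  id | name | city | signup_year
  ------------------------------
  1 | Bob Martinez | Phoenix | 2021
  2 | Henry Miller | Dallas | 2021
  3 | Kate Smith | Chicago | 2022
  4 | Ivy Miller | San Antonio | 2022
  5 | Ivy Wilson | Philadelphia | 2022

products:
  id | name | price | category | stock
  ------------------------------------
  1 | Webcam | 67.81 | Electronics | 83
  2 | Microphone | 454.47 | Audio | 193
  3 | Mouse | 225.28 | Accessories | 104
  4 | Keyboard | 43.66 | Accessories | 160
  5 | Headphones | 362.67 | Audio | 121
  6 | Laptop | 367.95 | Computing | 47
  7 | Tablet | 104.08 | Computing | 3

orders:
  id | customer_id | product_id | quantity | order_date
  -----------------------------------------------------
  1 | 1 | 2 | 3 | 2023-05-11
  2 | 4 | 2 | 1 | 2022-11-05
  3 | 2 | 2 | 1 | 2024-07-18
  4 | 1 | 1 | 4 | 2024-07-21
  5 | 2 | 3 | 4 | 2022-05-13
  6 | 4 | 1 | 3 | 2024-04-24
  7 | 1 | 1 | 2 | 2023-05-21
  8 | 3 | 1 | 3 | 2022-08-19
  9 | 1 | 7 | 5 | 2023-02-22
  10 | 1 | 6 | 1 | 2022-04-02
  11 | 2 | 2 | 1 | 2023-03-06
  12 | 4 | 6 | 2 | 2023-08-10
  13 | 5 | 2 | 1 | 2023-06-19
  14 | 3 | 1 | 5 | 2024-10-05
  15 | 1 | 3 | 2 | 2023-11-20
SELECT product_id, COUNT(DISTINCT customer_id) AS distinct_customer_count FROM orders GROUP BY product_id

Execution result:
product_id | distinct_customer_count
1 | 3
2 | 4
3 | 2
6 | 2
7 | 1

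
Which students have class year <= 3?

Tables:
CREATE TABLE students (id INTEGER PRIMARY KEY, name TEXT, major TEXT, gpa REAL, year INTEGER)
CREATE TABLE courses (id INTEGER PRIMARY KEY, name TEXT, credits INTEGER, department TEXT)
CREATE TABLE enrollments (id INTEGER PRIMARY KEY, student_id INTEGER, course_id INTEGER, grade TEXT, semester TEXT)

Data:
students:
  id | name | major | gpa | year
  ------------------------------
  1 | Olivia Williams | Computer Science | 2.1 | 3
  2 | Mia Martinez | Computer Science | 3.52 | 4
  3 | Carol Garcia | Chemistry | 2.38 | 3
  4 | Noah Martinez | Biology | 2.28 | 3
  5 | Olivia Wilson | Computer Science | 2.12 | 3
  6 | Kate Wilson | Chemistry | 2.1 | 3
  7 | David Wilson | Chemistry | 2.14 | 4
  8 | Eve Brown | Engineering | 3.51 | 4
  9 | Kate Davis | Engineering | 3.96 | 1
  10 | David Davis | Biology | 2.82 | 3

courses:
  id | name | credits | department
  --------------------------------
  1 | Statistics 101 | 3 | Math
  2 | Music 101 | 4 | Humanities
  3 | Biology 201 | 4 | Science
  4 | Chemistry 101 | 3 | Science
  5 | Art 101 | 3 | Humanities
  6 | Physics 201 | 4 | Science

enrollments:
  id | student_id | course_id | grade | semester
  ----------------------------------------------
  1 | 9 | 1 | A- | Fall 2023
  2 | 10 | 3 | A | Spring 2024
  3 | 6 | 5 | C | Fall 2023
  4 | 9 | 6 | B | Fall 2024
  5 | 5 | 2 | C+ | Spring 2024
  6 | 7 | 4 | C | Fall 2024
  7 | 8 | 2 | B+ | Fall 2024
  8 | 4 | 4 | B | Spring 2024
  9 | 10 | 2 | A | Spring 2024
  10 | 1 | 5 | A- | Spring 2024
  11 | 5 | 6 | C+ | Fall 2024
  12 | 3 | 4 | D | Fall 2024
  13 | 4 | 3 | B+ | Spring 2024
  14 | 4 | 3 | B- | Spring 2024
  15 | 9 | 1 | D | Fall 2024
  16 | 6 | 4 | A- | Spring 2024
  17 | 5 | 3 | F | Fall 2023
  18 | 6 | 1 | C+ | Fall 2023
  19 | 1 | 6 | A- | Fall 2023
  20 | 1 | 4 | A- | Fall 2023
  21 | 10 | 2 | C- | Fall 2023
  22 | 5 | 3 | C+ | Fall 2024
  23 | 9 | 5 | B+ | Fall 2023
SELECT name, year FROM students WHERE year <= 3

Execution result:
name | year
Olivia Williams | 3
Carol Garcia | 3
Noah Martinez | 3
Olivia Wilson | 3
Kate Wilson | 3
Kate Davis | 1
David Davis | 3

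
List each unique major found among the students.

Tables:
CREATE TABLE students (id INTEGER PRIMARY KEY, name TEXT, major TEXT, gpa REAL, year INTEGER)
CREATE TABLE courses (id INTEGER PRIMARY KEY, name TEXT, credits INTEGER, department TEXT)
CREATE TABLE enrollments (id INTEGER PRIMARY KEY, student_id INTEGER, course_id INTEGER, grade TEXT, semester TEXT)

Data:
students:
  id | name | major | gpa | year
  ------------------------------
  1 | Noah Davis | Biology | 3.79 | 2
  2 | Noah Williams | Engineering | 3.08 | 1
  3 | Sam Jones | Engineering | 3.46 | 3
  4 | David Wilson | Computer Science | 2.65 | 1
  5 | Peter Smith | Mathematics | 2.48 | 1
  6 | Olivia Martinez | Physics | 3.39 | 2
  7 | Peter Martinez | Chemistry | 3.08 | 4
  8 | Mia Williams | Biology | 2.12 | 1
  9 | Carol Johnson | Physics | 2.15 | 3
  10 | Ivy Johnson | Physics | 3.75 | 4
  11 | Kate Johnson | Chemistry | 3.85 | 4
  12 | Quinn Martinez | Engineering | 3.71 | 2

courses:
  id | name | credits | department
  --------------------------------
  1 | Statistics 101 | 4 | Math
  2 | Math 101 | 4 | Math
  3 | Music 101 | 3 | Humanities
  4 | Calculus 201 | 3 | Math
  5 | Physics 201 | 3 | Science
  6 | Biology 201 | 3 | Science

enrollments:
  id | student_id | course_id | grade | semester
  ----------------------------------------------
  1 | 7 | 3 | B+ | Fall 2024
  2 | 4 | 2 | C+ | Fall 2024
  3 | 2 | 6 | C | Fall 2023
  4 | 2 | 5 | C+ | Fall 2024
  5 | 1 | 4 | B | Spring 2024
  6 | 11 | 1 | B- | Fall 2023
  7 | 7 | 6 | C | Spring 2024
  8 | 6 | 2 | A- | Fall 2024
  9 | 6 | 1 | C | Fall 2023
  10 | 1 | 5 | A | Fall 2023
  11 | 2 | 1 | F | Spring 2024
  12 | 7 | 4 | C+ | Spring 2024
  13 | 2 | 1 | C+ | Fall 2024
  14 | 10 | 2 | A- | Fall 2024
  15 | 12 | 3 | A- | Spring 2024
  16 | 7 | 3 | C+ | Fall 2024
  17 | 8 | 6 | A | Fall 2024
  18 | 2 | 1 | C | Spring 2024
SELECT DISTINCT major FROM students

Execution result:
major
Biology
Engineering
Computer Science
Mathematics
Physics
Chemistry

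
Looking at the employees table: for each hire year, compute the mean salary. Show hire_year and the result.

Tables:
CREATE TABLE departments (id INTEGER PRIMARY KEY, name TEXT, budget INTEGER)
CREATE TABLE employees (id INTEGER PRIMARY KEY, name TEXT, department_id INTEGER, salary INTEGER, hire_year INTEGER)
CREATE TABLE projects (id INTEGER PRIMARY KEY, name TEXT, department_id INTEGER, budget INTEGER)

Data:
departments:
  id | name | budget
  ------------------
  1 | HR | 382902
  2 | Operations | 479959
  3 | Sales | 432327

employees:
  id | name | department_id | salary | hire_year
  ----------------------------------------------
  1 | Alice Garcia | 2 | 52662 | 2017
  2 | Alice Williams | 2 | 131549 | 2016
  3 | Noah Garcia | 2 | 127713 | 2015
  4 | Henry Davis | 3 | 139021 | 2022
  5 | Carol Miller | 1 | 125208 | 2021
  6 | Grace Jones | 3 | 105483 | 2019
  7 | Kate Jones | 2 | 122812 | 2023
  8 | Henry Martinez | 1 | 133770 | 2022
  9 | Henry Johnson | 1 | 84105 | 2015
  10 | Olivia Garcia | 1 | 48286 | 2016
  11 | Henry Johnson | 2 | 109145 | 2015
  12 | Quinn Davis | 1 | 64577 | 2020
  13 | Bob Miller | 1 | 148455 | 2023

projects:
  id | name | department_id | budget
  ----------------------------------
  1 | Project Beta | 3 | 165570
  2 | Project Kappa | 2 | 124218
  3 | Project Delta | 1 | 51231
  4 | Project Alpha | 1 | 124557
SELECT hire_year, AVG(salary) AS avg_salary FROM employees GROUP BY hire_year

Execution result:
hire_year | avg_salary
2015 | 106987.67
2016 | 89917.50
2017 | 52662.00
2019 | 105483.00
2020 | 64577.00
2021 | 125208.00
2022 | 136395.50
2023 | 135633.50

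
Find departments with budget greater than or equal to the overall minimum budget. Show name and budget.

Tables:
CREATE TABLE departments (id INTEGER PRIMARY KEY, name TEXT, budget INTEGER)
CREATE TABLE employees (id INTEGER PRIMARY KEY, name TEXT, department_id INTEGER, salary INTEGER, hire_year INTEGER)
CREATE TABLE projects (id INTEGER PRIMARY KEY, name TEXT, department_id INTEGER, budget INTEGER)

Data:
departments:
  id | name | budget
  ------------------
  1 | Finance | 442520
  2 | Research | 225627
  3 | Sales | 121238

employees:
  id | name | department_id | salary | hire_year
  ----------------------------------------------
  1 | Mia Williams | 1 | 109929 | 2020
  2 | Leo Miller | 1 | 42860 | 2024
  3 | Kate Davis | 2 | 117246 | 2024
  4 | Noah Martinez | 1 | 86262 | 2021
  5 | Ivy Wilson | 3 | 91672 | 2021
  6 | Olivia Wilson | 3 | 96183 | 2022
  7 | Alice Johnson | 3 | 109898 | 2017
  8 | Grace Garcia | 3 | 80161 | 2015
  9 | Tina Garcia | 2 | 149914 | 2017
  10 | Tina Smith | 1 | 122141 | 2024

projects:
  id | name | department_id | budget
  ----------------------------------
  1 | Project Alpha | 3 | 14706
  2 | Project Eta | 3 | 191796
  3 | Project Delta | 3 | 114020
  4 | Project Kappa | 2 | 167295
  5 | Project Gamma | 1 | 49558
SELECT name, budget FROM departments WHERE budget >= (SELECT MIN(budget) FROM departments)

Execution result:
name | budget
Finance | 442520
Research | 225627
Sales | 121238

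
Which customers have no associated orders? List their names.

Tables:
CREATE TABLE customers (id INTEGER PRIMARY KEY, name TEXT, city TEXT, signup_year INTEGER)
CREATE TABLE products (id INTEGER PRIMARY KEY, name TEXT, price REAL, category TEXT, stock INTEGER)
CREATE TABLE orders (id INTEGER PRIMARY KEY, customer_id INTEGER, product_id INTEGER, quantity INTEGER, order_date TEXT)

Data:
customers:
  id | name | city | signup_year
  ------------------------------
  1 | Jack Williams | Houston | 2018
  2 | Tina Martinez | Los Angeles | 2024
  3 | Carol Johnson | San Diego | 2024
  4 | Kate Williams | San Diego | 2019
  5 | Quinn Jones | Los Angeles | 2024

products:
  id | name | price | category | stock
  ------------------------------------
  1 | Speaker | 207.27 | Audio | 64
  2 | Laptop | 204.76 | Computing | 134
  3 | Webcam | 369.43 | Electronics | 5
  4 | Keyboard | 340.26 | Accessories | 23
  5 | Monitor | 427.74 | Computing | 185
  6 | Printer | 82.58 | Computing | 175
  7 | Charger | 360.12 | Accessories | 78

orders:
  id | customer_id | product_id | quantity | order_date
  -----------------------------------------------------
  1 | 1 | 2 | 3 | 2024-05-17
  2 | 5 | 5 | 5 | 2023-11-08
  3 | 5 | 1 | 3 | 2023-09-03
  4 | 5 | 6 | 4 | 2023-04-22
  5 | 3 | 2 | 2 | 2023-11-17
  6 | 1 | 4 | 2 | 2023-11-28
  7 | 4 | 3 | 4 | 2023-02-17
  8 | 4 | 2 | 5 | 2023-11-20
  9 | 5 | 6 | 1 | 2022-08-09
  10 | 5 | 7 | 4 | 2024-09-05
SELECT p.name FROM customers p LEFT JOIN orders c ON c.customer_id = p.id WHERE c.id IS NULL

Execution result:
Tina Martinez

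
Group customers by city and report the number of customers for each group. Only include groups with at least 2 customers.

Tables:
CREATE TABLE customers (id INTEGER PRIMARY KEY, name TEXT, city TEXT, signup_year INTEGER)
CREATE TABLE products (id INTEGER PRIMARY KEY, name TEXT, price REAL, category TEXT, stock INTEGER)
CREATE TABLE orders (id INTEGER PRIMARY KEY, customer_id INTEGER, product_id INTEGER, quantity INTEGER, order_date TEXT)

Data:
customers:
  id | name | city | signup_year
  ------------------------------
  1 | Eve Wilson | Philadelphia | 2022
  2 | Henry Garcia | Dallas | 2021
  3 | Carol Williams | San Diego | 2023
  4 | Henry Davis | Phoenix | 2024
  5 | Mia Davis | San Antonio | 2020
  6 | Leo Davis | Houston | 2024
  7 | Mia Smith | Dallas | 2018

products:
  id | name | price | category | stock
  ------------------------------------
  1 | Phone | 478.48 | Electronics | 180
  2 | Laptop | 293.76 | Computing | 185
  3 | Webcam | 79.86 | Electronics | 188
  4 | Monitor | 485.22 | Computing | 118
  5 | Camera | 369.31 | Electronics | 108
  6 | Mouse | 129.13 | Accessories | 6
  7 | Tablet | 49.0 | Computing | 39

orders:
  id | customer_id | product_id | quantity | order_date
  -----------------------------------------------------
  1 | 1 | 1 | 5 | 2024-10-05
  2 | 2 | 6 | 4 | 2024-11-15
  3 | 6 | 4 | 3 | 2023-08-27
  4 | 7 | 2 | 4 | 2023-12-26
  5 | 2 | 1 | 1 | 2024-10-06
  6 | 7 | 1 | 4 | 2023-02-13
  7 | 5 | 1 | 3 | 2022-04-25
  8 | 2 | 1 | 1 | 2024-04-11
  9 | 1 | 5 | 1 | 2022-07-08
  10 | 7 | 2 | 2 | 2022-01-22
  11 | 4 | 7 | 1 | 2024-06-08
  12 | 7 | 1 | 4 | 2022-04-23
SELECT city, COUNT(*) AS n FROM customers GROUP BY city HAVING COUNT(*) >= 2

Execution result:
city | n
Dallas | 2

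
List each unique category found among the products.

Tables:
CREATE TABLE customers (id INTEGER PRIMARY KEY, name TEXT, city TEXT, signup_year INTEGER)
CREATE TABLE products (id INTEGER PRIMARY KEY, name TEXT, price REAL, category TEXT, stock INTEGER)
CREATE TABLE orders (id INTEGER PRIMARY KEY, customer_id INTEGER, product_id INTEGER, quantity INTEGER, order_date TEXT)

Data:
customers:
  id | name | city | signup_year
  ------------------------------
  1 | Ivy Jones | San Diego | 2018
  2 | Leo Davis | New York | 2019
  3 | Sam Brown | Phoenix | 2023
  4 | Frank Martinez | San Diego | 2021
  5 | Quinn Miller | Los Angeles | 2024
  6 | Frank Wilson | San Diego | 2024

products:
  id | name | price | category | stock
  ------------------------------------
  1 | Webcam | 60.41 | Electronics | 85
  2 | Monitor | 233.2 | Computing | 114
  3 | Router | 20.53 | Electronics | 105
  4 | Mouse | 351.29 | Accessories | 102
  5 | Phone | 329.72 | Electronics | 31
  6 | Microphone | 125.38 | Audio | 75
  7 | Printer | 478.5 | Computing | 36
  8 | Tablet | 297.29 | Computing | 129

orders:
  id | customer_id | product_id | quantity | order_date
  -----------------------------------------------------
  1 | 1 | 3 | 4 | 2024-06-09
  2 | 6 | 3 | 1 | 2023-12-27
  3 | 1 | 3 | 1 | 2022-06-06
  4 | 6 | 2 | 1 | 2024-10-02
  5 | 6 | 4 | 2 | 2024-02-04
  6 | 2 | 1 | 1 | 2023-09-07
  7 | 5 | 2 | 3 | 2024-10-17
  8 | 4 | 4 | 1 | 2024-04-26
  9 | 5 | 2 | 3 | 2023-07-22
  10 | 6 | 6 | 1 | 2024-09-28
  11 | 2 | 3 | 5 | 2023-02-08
SELECT DISTINCT category FROM products

Execution result:
category
Electronics
Computing
Accessories
Audio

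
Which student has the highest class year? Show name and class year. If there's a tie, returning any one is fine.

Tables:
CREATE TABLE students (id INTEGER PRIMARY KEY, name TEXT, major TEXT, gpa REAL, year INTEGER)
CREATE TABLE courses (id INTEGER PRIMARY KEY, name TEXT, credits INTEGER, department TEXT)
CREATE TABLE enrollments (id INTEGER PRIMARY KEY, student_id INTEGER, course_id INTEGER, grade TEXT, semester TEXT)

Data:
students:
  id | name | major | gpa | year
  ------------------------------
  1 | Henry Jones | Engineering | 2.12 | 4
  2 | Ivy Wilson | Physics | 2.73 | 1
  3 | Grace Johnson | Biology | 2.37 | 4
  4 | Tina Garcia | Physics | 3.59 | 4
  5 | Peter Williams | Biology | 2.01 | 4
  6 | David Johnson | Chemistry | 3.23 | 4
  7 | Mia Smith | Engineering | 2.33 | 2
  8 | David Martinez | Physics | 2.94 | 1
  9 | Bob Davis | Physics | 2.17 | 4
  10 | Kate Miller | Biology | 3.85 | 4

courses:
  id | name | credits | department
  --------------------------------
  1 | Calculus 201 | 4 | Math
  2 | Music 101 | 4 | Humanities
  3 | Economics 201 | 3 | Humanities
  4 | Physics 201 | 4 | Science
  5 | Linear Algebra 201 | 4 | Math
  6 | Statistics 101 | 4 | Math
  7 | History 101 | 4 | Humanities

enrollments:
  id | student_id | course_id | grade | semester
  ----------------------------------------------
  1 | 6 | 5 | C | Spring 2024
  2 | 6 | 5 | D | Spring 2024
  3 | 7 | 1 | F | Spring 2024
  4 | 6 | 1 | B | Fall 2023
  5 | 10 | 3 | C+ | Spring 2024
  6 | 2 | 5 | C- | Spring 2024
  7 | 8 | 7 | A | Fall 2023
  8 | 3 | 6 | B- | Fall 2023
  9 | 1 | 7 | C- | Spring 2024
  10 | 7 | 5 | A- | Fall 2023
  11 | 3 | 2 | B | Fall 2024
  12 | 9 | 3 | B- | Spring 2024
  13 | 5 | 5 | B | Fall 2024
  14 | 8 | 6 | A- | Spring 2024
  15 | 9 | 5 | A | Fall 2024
SELECT name, year FROM students ORDER BY year DESC LIMIT 1

Execution result:
name | year
Henry Jones | 4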